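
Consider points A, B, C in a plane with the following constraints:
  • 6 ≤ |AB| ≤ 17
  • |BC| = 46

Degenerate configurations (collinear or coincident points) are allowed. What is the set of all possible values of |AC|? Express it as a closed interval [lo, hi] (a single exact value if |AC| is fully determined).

|AB| ∈ [6, 17]
|BC| ∈ {46}
|AC| ∈ [29, 63]

|AC| ∈ [29, 63]  (≈ [29.0000, 63.0000])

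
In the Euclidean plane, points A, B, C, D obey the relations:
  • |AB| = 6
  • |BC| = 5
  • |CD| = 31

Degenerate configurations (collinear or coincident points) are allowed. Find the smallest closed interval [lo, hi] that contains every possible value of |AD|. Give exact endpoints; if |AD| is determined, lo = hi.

|AD| ∈ [20, 42]  (≈ [20.0000, 42.0000])

|AB| ∈ {6}
|BC| ∈ {5}
|CD| ∈ {31}
|AC| ∈ [1, 11]
|BD| ∈ [26, 36]
|AD| ∈ [20, 42]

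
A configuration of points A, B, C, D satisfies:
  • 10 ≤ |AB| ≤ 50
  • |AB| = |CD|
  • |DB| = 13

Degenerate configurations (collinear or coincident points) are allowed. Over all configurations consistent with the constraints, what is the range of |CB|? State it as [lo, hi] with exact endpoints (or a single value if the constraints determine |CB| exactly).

|CB| ∈ [0, 63]  (≈ [0.0000, 63.0000])

|AB| ∈ [10, 50]
|BD| ∈ {13}
|CD| ∈ [10, 50]
|AD| ∈ [0, 63]
|BC| ∈ [0, 63]
|AC| ∈ [0, 113]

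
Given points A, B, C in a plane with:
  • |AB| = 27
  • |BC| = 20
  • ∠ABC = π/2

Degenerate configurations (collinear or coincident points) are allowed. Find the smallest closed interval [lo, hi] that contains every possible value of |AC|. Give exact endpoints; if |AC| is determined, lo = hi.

|AC| = √(1129)  (≈ 33.6006)

|AB| ∈ {27}
|BC| ∈ {20}
|AC| ∈ {√(1129)}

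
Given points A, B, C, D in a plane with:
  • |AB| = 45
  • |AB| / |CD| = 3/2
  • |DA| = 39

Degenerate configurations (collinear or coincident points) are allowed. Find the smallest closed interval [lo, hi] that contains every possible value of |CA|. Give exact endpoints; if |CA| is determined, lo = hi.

|AB| ∈ {45}
|AD| ∈ {39}
|CD| ∈ {30}
|BD| ∈ [6, 84]
|AC| ∈ [9, 69]
|BC| ∈ [0, 114]

|CA| ∈ [9, 69]  (≈ [9.0000, 69.0000])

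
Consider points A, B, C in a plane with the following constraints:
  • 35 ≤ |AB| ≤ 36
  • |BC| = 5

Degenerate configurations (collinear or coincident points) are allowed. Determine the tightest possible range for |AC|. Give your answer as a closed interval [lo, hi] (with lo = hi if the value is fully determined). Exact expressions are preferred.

|AC| ∈ [30, 41]  (≈ [30.0000, 41.0000])

|AB| ∈ [35, 36]
|BC| ∈ {5}
|AC| ∈ [30, 41]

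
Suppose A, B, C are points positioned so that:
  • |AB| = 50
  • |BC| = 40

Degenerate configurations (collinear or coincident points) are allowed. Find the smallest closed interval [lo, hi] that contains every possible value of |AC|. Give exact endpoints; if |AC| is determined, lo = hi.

|AB| ∈ {50}
|BC| ∈ {40}
|AC| ∈ [10, 90]

|AC| ∈ [10, 90]  (≈ [10.0000, 90.0000])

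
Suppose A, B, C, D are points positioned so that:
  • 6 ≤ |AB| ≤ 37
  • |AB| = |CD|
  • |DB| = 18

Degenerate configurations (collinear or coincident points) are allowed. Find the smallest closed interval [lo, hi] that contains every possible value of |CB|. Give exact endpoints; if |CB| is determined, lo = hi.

|CB| ∈ [0, 55]  (≈ [0.0000, 55.0000])

|AB| ∈ [6, 37]
|BD| ∈ {18}
|CD| ∈ [6, 37]
|AD| ∈ [0, 55]
|BC| ∈ [0, 55]
|AC| ∈ [0, 92]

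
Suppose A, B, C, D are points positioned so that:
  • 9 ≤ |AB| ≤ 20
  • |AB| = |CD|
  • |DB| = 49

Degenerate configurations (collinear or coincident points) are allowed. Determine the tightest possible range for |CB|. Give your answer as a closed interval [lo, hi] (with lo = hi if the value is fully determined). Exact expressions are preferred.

|CB| ∈ [29, 69]  (≈ [29.0000, 69.0000])

|AB| ∈ [9, 20]
|BD| ∈ {49}
|CD| ∈ [9, 20]
|AD| ∈ [29, 69]
|BC| ∈ [29, 69]
|AC| ∈ [9, 89]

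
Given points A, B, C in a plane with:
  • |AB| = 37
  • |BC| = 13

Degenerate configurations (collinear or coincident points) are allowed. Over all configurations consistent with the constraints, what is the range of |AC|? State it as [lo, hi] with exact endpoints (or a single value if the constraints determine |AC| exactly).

|AB| ∈ {37}
|BC| ∈ {13}
|AC| ∈ [24, 50]

|AC| ∈ [24, 50]  (≈ [24.0000, 50.0000])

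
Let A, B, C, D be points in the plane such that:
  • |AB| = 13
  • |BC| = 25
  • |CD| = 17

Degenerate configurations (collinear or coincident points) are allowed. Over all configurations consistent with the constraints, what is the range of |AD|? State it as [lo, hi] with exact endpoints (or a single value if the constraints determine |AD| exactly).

|AB| ∈ {13}
|BC| ∈ {25}
|CD| ∈ {17}
|AC| ∈ [12, 38]
|BD| ∈ [8, 42]
|AD| ∈ [0, 55]

|AD| ∈ [0, 55]  (≈ [0.0000, 55.0000])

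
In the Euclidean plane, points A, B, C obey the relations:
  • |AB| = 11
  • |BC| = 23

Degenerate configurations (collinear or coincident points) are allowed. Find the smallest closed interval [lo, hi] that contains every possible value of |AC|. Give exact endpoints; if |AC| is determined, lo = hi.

|AB| ∈ {11}
|BC| ∈ {23}
|AC| ∈ [12, 34]

|AC| ∈ [12, 34]  (≈ [12.0000, 34.0000])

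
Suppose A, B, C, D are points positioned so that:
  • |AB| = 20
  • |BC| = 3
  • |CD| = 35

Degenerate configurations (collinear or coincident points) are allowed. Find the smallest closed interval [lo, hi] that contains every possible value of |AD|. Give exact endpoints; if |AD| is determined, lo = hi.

|AD| ∈ [12, 58]  (≈ [12.0000, 58.0000])

|AB| ∈ {20}
|BC| ∈ {3}
|CD| ∈ {35}
|AC| ∈ [17, 23]
|BD| ∈ [32, 38]
|AD| ∈ [12, 58]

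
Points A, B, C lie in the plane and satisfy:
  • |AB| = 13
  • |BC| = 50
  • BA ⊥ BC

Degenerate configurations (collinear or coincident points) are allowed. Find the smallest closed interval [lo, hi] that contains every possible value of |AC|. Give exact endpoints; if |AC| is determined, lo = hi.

|AB| ∈ {13}
|BC| ∈ {50}
|AC| ∈ {√(2669)}

|AC| = √(2669)  (≈ 51.6624)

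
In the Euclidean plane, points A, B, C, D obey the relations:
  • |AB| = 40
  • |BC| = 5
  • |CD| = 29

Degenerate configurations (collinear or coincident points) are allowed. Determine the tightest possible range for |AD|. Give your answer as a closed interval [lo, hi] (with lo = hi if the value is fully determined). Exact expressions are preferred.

|AB| ∈ {40}
|BC| ∈ {5}
|CD| ∈ {29}
|AC| ∈ [35, 45]
|BD| ∈ [24, 34]
|AD| ∈ [6, 74]

|AD| ∈ [6, 74]  (≈ [6.0000, 74.0000])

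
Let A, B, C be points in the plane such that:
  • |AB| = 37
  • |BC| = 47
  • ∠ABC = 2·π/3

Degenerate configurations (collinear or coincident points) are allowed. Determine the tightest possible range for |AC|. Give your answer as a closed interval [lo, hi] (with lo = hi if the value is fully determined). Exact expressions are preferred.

|AC| = √(5317)  (≈ 72.9178)

|AB| ∈ {37}
|BC| ∈ {47}
|AC| ∈ {√(5317)}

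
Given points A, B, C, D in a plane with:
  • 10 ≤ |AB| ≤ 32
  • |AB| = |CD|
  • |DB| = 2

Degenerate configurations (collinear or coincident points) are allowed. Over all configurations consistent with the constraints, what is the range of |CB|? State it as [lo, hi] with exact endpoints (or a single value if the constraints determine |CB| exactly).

|CB| ∈ [8, 34]  (≈ [8.0000, 34.0000])

|AB| ∈ [10, 32]
|BD| ∈ {2}
|CD| ∈ [10, 32]
|AD| ∈ [8, 34]
|BC| ∈ [8, 34]
|AC| ∈ [0, 66]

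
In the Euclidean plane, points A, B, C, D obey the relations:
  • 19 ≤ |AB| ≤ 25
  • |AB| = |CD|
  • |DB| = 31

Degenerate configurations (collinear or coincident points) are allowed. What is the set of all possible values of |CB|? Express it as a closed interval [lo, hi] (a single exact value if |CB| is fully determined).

|AB| ∈ [19, 25]
|BD| ∈ {31}
|CD| ∈ [19, 25]
|AD| ∈ [6, 56]
|BC| ∈ [6, 56]
|AC| ∈ [0, 81]

|CB| ∈ [6, 56]  (≈ [6.0000, 56.0000])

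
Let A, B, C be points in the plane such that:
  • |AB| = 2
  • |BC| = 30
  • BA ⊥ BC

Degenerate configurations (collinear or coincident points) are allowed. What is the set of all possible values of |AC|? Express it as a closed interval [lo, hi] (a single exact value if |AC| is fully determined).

|AC| = 2·√(226)  (≈ 30.0666)

|AB| ∈ {2}
|BC| ∈ {30}
|AC| ∈ {2·√(226)}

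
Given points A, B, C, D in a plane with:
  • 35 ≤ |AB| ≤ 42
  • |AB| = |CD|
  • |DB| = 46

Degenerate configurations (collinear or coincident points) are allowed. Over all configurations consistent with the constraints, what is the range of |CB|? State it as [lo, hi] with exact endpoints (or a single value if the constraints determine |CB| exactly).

|CB| ∈ [4, 88]  (≈ [4.0000, 88.0000])

|AB| ∈ [35, 42]
|BD| ∈ {46}
|CD| ∈ [35, 42]
|AD| ∈ [4, 88]
|BC| ∈ [4, 88]
|AC| ∈ [0, 130]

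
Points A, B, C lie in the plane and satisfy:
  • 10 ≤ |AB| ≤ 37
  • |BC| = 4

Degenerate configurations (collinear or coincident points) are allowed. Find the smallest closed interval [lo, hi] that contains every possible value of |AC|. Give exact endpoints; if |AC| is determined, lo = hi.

|AB| ∈ [10, 37]
|BC| ∈ {4}
|AC| ∈ [6, 41]

|AC| ∈ [6, 41]  (≈ [6.0000, 41.0000])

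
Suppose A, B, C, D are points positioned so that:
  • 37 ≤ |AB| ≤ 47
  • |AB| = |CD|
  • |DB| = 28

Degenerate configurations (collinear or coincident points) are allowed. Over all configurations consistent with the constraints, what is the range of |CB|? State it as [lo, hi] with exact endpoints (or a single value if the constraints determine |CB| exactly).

|AB| ∈ [37, 47]
|BD| ∈ {28}
|CD| ∈ [37, 47]
|AD| ∈ [9, 75]
|BC| ∈ [9, 75]
|AC| ∈ [0, 122]

|CB| ∈ [9, 75]  (≈ [9.0000, 75.0000])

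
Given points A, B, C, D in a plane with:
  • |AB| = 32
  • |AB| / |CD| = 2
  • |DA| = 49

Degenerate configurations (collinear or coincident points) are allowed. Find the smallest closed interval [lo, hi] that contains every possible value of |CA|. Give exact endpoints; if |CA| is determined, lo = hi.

|AB| ∈ {32}
|AD| ∈ {49}
|CD| ∈ {16}
|BD| ∈ [17, 81]
|AC| ∈ [33, 65]
|BC| ∈ [1, 97]

|CA| ∈ [33, 65]  (≈ [33.0000, 65.0000])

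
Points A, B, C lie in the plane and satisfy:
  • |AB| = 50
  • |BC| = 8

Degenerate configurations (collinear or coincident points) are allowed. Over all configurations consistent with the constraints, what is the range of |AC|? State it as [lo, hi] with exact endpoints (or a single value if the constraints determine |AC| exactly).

|AB| ∈ {50}
|BC| ∈ {8}
|AC| ∈ [42, 58]

|AC| ∈ [42, 58]  (≈ [42.0000, 58.0000])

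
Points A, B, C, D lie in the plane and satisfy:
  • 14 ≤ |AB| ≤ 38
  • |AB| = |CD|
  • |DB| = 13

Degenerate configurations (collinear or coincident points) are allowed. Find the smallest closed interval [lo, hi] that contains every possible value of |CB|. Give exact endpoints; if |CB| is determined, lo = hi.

|AB| ∈ [14, 38]
|BD| ∈ {13}
|CD| ∈ [14, 38]
|AD| ∈ [1, 51]
|BC| ∈ [1, 51]
|AC| ∈ [0, 89]

|CB| ∈ [1, 51]  (≈ [1.0000, 51.0000])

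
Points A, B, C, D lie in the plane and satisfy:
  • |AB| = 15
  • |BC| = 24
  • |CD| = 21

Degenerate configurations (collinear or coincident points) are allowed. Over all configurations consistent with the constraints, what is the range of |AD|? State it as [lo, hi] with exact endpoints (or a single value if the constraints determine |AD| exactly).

|AB| ∈ {15}
|BC| ∈ {24}
|CD| ∈ {21}
|AC| ∈ [9, 39]
|BD| ∈ [3, 45]
|AD| ∈ [0, 60]

|AD| ∈ [0, 60]  (≈ [0.0000, 60.0000])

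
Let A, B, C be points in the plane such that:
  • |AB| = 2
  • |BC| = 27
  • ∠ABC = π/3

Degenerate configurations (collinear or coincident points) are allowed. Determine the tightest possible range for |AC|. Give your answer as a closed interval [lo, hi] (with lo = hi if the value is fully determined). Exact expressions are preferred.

|AB| ∈ {2}
|BC| ∈ {27}
|AC| ∈ {√(679)}

|AC| = √(679)  (≈ 26.0576)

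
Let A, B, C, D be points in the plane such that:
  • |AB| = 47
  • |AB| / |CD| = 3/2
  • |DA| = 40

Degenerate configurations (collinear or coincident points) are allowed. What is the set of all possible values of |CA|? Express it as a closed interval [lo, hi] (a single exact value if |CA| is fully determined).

|CA| ∈ [26/3, 214/3]  (≈ [8.6667, 71.3333])

|AB| ∈ {47}
|AD| ∈ {40}
|CD| ∈ {94/3}
|BD| ∈ [7, 87]
|AC| ∈ [26/3, 214/3]
|BC| ∈ [0, 355/3]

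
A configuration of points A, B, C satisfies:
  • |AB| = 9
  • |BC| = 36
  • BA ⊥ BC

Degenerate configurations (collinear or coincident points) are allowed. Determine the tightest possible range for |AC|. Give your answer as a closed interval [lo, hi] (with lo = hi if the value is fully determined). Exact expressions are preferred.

|AC| = 9·√(17)  (≈ 37.1080)

|AB| ∈ {9}
|BC| ∈ {36}
|AC| ∈ {9·√(17)}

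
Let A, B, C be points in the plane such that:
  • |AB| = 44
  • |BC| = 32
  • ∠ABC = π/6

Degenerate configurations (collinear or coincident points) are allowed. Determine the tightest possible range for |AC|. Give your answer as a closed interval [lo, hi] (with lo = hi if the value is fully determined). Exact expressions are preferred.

|AC| = 4·√(185 - 88·√(3))  (≈ 22.8314)

|AB| ∈ {44}
|BC| ∈ {32}
|AC| ∈ {4·√(185 - 88·√(3))}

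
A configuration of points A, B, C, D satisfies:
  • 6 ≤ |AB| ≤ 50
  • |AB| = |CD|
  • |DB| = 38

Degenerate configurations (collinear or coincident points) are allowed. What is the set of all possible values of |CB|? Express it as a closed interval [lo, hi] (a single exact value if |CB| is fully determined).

|AB| ∈ [6, 50]
|BD| ∈ {38}
|CD| ∈ [6, 50]
|AD| ∈ [0, 88]
|BC| ∈ [0, 88]
|AC| ∈ [0, 138]

|CB| ∈ [0, 88]  (≈ [0.0000, 88.0000])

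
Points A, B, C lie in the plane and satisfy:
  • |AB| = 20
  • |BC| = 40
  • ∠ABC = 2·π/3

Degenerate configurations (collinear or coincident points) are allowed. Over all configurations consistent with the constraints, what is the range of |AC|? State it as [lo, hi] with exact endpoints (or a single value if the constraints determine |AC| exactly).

|AC| = 20·√(7)  (≈ 52.9150)

|AB| ∈ {20}
|BC| ∈ {40}
|AC| ∈ {20·√(7)}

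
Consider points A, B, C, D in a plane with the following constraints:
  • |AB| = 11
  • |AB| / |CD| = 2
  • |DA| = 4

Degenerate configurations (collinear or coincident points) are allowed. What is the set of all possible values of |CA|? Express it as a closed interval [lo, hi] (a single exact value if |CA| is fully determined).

|CA| ∈ [3/2, 19/2]  (≈ [1.5000, 9.5000])

|AB| ∈ {11}
|AD| ∈ {4}
|CD| ∈ {11/2}
|BD| ∈ [7, 15]
|AC| ∈ [3/2, 19/2]
|BC| ∈ [3/2, 41/2]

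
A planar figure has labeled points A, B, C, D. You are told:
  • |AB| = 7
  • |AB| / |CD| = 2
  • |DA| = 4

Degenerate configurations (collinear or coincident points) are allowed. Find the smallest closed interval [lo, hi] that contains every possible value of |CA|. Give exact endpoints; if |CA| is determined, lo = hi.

|CA| ∈ [1/2, 15/2]  (≈ [0.5000, 7.5000])

|AB| ∈ {7}
|AD| ∈ {4}
|CD| ∈ {7/2}
|BD| ∈ [3, 11]
|AC| ∈ [1/2, 15/2]
|BC| ∈ [0, 29/2]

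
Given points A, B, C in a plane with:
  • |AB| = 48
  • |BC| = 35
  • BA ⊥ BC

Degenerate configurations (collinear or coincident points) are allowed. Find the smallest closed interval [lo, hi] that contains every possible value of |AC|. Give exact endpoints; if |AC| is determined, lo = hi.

|AC| = √(3529)  (≈ 59.4054)

|AB| ∈ {48}
|BC| ∈ {35}
|AC| ∈ {√(3529)}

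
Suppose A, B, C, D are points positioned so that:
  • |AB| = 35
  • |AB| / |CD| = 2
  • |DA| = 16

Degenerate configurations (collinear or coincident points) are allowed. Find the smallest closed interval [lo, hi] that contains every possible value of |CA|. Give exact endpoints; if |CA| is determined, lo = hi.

|AB| ∈ {35}
|AD| ∈ {16}
|CD| ∈ {35/2}
|BD| ∈ [19, 51]
|AC| ∈ [3/2, 67/2]
|BC| ∈ [3/2, 137/2]

|CA| ∈ [3/2, 67/2]  (≈ [1.5000, 33.5000])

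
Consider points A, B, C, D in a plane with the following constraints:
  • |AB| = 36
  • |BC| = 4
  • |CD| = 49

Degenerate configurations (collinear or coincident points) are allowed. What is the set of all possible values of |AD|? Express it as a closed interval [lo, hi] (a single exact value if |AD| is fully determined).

|AD| ∈ [9, 89]  (≈ [9.0000, 89.0000])

|AB| ∈ {36}
|BC| ∈ {4}
|CD| ∈ {49}
|AC| ∈ [32, 40]
|BD| ∈ [45, 53]
|AD| ∈ [9, 89]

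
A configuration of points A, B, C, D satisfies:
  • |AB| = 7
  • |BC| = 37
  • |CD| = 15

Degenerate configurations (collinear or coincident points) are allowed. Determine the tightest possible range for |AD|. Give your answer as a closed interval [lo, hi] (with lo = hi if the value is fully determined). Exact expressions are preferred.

|AD| ∈ [15, 59]  (≈ [15.0000, 59.0000])

|AB| ∈ {7}
|BC| ∈ {37}
|CD| ∈ {15}
|AC| ∈ [30, 44]
|BD| ∈ [22, 52]
|AD| ∈ [15, 59]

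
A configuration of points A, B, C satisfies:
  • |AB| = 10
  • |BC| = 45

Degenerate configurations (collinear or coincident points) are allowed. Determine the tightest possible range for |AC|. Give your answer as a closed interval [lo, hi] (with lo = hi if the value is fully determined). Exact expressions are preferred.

|AB| ∈ {10}
|BC| ∈ {45}
|AC| ∈ [35, 55]

|AC| ∈ [35, 55]  (≈ [35.0000, 55.0000])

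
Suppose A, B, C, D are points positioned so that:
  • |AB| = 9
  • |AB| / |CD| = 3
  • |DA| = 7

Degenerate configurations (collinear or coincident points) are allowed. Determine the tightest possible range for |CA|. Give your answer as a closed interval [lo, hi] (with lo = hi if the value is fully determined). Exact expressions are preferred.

|CA| ∈ [4, 10]  (≈ [4.0000, 10.0000])

|AB| ∈ {9}
|AD| ∈ {7}
|CD| ∈ {3}
|BD| ∈ [2, 16]
|AC| ∈ [4, 10]
|BC| ∈ [0, 19]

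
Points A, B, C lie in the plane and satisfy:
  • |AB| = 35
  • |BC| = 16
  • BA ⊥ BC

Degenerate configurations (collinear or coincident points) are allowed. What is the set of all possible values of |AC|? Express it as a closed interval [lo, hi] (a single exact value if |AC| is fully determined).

|AC| = √(1481)  (≈ 38.4838)

|AB| ∈ {35}
|BC| ∈ {16}
|AC| ∈ {√(1481)}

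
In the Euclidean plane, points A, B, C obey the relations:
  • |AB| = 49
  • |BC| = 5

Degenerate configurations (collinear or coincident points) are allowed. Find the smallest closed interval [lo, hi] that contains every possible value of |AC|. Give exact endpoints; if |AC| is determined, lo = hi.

|AC| ∈ [44, 54]  (≈ [44.0000, 54.0000])

|AB| ∈ {49}
|BC| ∈ {5}
|AC| ∈ [44, 54]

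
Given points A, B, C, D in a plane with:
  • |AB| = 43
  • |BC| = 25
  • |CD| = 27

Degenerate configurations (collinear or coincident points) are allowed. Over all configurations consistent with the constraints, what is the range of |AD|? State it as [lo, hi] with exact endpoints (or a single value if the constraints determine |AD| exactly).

|AB| ∈ {43}
|BC| ∈ {25}
|CD| ∈ {27}
|AC| ∈ [18, 68]
|BD| ∈ [2, 52]
|AD| ∈ [0, 95]

|AD| ∈ [0, 95]  (≈ [0.0000, 95.0000])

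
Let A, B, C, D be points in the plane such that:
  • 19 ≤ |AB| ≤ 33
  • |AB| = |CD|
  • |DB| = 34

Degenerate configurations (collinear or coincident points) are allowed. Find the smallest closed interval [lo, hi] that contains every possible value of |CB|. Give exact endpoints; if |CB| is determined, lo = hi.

|AB| ∈ [19, 33]
|BD| ∈ {34}
|CD| ∈ [19, 33]
|AD| ∈ [1, 67]
|BC| ∈ [1, 67]
|AC| ∈ [0, 100]

|CB| ∈ [1, 67]  (≈ [1.0000, 67.0000])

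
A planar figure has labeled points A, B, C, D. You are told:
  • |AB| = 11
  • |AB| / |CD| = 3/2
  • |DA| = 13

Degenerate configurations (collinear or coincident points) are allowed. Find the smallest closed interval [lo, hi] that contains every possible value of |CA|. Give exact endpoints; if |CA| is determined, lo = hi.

|AB| ∈ {11}
|AD| ∈ {13}
|CD| ∈ {22/3}
|BD| ∈ [2, 24]
|AC| ∈ [17/3, 61/3]
|BC| ∈ [0, 94/3]

|CA| ∈ [17/3, 61/3]  (≈ [5.6667, 20.3333])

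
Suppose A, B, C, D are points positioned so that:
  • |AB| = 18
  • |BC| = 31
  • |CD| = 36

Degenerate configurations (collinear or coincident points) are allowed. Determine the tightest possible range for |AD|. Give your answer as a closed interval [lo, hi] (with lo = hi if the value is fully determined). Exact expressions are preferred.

|AB| ∈ {18}
|BC| ∈ {31}
|CD| ∈ {36}
|AC| ∈ [13, 49]
|BD| ∈ [5, 67]
|AD| ∈ [0, 85]

|AD| ∈ [0, 85]  (≈ [0.0000, 85.0000])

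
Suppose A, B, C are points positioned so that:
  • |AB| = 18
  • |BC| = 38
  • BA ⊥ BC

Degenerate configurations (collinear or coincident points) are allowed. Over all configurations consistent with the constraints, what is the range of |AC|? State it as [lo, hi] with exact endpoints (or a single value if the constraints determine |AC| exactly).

|AC| = 2·√(442)  (≈ 42.0476)

|AB| ∈ {18}
|BC| ∈ {38}
|AC| ∈ {2·√(442)}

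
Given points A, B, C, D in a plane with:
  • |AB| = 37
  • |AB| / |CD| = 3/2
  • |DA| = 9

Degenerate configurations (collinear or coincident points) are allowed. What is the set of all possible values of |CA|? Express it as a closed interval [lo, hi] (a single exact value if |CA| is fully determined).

|CA| ∈ [47/3, 101/3]  (≈ [15.6667, 33.6667])

|AB| ∈ {37}
|AD| ∈ {9}
|CD| ∈ {74/3}
|BD| ∈ [28, 46]
|AC| ∈ [47/3, 101/3]
|BC| ∈ [10/3, 212/3]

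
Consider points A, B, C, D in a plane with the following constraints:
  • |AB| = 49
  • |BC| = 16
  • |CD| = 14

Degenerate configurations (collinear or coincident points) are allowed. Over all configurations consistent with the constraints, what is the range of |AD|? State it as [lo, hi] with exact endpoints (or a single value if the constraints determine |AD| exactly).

|AD| ∈ [19, 79]  (≈ [19.0000, 79.0000])

|AB| ∈ {49}
|BC| ∈ {16}
|CD| ∈ {14}
|AC| ∈ [33, 65]
|BD| ∈ [2, 30]
|AD| ∈ [19, 79]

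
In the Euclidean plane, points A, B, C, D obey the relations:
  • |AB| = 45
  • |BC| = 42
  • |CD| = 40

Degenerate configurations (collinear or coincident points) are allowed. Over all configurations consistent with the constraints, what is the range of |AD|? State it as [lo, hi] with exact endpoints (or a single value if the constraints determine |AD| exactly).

|AD| ∈ [0, 127]  (≈ [0.0000, 127.0000])

|AB| ∈ {45}
|BC| ∈ {42}
|CD| ∈ {40}
|AC| ∈ [3, 87]
|BD| ∈ [2, 82]
|AD| ∈ [0, 127]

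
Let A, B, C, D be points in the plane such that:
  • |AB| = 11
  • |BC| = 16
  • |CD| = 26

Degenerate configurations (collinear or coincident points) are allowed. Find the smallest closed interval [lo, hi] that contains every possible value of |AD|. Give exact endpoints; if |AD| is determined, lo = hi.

|AB| ∈ {11}
|BC| ∈ {16}
|CD| ∈ {26}
|AC| ∈ [5, 27]
|BD| ∈ [10, 42]
|AD| ∈ [0, 53]

|AD| ∈ [0, 53]  (≈ [0.0000, 53.0000])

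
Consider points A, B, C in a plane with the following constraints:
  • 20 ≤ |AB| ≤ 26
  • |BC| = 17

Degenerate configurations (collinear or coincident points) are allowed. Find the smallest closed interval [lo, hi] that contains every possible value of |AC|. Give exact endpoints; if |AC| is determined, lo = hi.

|AC| ∈ [3, 43]  (≈ [3.0000, 43.0000])

|AB| ∈ [20, 26]
|BC| ∈ {17}
|AC| ∈ [3, 43]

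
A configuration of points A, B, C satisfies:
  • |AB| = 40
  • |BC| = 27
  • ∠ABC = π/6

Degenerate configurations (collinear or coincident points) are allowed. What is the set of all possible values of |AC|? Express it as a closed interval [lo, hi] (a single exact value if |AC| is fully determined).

|AB| ∈ {40}
|BC| ∈ {27}
|AC| ∈ {√(2329 - 1080·√(3))}

|AC| = √(2329 - 1080·√(3))  (≈ 21.4099)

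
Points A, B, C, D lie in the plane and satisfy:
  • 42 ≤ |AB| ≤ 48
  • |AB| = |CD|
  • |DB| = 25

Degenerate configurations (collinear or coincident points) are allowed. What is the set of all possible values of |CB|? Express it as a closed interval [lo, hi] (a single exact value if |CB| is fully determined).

|AB| ∈ [42, 48]
|BD| ∈ {25}
|CD| ∈ [42, 48]
|AD| ∈ [17, 73]
|BC| ∈ [17, 73]
|AC| ∈ [0, 121]

|CB| ∈ [17, 73]  (≈ [17.0000, 73.0000])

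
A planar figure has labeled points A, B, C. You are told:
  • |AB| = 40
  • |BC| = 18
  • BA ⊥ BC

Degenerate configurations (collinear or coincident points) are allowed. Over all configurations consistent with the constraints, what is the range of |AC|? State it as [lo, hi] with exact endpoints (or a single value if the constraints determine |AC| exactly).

|AC| = 2·√(481)  (≈ 43.8634)

|AB| ∈ {40}
|BC| ∈ {18}
|AC| ∈ {2·√(481)}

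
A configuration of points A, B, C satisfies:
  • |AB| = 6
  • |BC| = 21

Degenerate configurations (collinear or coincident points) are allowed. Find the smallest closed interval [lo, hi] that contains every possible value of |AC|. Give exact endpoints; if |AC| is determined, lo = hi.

|AC| ∈ [15, 27]  (≈ [15.0000, 27.0000])

|AB| ∈ {6}
|BC| ∈ {21}
|AC| ∈ [15, 27]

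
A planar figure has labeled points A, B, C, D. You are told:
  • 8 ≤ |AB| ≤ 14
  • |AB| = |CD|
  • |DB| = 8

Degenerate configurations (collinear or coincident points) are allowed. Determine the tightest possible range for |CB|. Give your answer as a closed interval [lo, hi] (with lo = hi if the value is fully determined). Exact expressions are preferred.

|CB| ∈ [0, 22]  (≈ [0.0000, 22.0000])

|AB| ∈ [8, 14]
|BD| ∈ {8}
|CD| ∈ [8, 14]
|AD| ∈ [0, 22]
|BC| ∈ [0, 22]
|AC| ∈ [0, 36]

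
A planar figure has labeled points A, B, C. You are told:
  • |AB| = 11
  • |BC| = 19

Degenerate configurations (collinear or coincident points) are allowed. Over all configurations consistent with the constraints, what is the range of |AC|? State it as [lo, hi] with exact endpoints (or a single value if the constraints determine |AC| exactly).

|AB| ∈ {11}
|BC| ∈ {19}
|AC| ∈ [8, 30]

|AC| ∈ [8, 30]  (≈ [8.0000, 30.0000])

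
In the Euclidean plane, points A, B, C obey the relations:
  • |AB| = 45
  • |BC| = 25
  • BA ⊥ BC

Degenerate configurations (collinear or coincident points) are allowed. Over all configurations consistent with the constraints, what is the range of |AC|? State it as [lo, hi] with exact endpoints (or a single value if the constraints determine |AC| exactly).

|AC| = 5·√(106)  (≈ 51.4782)

|AB| ∈ {45}
|BC| ∈ {25}
|AC| ∈ {5·√(106)}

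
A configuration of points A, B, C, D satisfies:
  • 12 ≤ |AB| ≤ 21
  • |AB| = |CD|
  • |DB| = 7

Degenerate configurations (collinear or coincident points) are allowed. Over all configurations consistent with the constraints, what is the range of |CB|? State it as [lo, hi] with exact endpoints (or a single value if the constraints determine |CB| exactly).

|CB| ∈ [5, 28]  (≈ [5.0000, 28.0000])

|AB| ∈ [12, 21]
|BD| ∈ {7}
|CD| ∈ [12, 21]
|AD| ∈ [5, 28]
|BC| ∈ [5, 28]
|AC| ∈ [0, 49]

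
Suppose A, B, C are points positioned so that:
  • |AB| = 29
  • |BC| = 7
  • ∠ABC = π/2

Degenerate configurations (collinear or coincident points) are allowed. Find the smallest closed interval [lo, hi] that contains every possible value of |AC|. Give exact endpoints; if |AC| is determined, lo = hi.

|AB| ∈ {29}
|BC| ∈ {7}
|AC| ∈ {√(890)}

|AC| = √(890)  (≈ 29.8329)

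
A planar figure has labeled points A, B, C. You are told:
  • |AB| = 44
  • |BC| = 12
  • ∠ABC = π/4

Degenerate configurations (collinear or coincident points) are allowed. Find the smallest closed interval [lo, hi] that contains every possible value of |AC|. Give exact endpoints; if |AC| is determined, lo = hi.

|AC| = 4·√(130 - 33·√(2))  (≈ 36.5143)

|AB| ∈ {44}
|BC| ∈ {12}
|AC| ∈ {4·√(130 - 33·√(2))}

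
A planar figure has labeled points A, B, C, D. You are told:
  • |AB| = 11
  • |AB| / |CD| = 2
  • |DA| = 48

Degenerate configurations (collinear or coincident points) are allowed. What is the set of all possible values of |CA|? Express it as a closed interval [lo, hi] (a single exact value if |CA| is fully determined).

|CA| ∈ [85/2, 107/2]  (≈ [42.5000, 53.5000])

|AB| ∈ {11}
|AD| ∈ {48}
|CD| ∈ {11/2}
|BD| ∈ [37, 59]
|AC| ∈ [85/2, 107/2]
|BC| ∈ [63/2, 129/2]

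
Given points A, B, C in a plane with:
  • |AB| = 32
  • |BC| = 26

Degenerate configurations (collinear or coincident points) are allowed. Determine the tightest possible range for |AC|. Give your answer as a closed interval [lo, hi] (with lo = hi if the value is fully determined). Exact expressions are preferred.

|AB| ∈ {32}
|BC| ∈ {26}
|AC| ∈ [6, 58]

|AC| ∈ [6, 58]  (≈ [6.0000, 58.0000])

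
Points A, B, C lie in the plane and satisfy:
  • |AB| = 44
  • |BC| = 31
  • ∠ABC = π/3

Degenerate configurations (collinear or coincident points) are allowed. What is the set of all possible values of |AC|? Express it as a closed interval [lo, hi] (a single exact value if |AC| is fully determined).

|AB| ∈ {44}
|BC| ∈ {31}
|AC| ∈ {√(1533)}

|AC| = √(1533)  (≈ 39.1535)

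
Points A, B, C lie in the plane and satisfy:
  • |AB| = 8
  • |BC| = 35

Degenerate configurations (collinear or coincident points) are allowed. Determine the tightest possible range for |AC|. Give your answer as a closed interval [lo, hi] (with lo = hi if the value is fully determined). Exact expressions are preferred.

|AC| ∈ [27, 43]  (≈ [27.0000, 43.0000])

|AB| ∈ {8}
|BC| ∈ {35}
|AC| ∈ [27, 43]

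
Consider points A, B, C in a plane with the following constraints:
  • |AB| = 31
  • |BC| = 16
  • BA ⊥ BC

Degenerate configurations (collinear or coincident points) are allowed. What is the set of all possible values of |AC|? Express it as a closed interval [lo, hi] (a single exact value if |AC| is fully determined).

|AB| ∈ {31}
|BC| ∈ {16}
|AC| ∈ {√(1217)}

|AC| = √(1217)  (≈ 34.8855)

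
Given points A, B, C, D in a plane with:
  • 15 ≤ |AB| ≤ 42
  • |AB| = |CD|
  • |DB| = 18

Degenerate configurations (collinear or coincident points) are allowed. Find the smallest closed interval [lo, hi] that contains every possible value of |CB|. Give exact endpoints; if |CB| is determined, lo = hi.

|AB| ∈ [15, 42]
|BD| ∈ {18}
|CD| ∈ [15, 42]
|AD| ∈ [0, 60]
|BC| ∈ [0, 60]
|AC| ∈ [0, 102]

|CB| ∈ [0, 60]  (≈ [0.0000, 60.0000])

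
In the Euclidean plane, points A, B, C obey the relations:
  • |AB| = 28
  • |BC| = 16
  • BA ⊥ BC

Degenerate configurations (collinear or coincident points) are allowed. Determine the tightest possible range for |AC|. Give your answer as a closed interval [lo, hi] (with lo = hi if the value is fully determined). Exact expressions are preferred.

|AB| ∈ {28}
|BC| ∈ {16}
|AC| ∈ {4·√(65)}

|AC| = 4·√(65)  (≈ 32.2490)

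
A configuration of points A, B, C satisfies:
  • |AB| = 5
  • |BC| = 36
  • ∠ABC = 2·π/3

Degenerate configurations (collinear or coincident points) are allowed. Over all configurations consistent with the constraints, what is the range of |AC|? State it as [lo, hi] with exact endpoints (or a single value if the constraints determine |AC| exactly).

|AC| = √(1501)  (≈ 38.7427)

|AB| ∈ {5}
|BC| ∈ {36}
|AC| ∈ {√(1501)}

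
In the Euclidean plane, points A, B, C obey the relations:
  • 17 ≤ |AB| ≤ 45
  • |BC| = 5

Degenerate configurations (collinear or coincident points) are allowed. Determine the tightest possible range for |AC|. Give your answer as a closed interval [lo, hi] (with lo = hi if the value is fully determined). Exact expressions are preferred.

|AB| ∈ [17, 45]
|BC| ∈ {5}
|AC| ∈ [12, 50]

|AC| ∈ [12, 50]  (≈ [12.0000, 50.0000])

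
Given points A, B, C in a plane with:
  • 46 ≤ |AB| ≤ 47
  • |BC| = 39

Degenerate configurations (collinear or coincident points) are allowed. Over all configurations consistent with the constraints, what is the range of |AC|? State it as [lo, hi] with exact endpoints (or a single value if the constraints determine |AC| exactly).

|AB| ∈ [46, 47]
|BC| ∈ {39}
|AC| ∈ [7, 86]

|AC| ∈ [7, 86]  (≈ [7.0000, 86.0000])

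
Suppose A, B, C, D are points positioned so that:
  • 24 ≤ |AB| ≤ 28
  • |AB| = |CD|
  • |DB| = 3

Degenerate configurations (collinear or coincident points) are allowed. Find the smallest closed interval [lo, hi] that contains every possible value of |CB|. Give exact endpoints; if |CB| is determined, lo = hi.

|CB| ∈ [21, 31]  (≈ [21.0000, 31.0000])

|AB| ∈ [24, 28]
|BD| ∈ {3}
|CD| ∈ [24, 28]
|AD| ∈ [21, 31]
|BC| ∈ [21, 31]
|AC| ∈ [0, 59]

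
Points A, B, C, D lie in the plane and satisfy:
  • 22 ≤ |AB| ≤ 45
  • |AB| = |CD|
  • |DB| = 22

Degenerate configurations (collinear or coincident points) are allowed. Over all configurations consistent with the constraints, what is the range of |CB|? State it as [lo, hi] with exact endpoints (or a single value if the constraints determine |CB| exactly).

|CB| ∈ [0, 67]  (≈ [0.0000, 67.0000])

|AB| ∈ [22, 45]
|BD| ∈ {22}
|CD| ∈ [22, 45]
|AD| ∈ [0, 67]
|BC| ∈ [0, 67]
|AC| ∈ [0, 112]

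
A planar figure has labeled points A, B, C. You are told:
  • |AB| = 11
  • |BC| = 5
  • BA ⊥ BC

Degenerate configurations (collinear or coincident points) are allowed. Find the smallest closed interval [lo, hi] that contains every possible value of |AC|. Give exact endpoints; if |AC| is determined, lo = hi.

|AB| ∈ {11}
|BC| ∈ {5}
|AC| ∈ {√(146)}

|AC| = √(146)  (≈ 12.0830)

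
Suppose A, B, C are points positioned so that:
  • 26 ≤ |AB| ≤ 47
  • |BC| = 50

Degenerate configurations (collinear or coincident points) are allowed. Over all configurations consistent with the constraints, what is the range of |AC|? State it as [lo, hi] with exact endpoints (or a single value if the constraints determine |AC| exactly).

|AB| ∈ [26, 47]
|BC| ∈ {50}
|AC| ∈ [3, 97]

|AC| ∈ [3, 97]  (≈ [3.0000, 97.0000])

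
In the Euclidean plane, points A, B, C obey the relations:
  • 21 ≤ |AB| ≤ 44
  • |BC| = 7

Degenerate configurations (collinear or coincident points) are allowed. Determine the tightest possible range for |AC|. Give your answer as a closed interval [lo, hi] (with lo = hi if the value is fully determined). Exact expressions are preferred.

|AC| ∈ [14, 51]  (≈ [14.0000, 51.0000])

|AB| ∈ [21, 44]
|BC| ∈ {7}
|AC| ∈ [14, 51]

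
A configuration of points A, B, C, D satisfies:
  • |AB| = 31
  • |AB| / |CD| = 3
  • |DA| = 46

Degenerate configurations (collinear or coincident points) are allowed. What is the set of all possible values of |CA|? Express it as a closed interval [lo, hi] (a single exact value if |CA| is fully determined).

|AB| ∈ {31}
|AD| ∈ {46}
|CD| ∈ {31/3}
|BD| ∈ [15, 77]
|AC| ∈ [107/3, 169/3]
|BC| ∈ [14/3, 262/3]

|CA| ∈ [107/3, 169/3]  (≈ [35.6667, 56.3333])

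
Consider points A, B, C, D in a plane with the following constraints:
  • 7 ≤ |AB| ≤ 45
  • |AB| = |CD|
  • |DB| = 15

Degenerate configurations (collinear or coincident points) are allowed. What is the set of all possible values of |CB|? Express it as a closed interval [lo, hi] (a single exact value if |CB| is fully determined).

|CB| ∈ [0, 60]  (≈ [0.0000, 60.0000])

|AB| ∈ [7, 45]
|BD| ∈ {15}
|CD| ∈ [7, 45]
|AD| ∈ [0, 60]
|BC| ∈ [0, 60]
|AC| ∈ [0, 105]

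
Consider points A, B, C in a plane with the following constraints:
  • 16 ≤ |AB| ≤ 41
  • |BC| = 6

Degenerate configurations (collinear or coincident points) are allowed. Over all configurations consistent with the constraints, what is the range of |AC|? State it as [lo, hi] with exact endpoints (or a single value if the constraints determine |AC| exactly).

|AB| ∈ [16, 41]
|BC| ∈ {6}
|AC| ∈ [10, 47]

|AC| ∈ [10, 47]  (≈ [10.0000, 47.0000])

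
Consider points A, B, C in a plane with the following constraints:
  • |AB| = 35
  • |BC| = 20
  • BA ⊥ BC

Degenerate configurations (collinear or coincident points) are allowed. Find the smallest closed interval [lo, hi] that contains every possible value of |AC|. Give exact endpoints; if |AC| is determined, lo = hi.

|AC| = 5·√(65)  (≈ 40.3113)

|AB| ∈ {35}
|BC| ∈ {20}
|AC| ∈ {5·√(65)}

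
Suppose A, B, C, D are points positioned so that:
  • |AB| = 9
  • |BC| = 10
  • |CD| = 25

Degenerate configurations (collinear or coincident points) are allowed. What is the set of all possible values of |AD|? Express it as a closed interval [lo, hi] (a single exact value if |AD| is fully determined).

|AD| ∈ [6, 44]  (≈ [6.0000, 44.0000])

|AB| ∈ {9}
|BC| ∈ {10}
|CD| ∈ {25}
|AC| ∈ [1, 19]
|BD| ∈ [15, 35]
|AD| ∈ [6, 44]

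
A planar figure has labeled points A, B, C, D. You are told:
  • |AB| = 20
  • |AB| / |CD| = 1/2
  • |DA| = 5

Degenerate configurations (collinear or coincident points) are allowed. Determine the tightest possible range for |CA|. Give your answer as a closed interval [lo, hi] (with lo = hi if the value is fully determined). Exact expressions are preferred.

|AB| ∈ {20}
|AD| ∈ {5}
|CD| ∈ {40}
|BD| ∈ [15, 25]
|AC| ∈ [35, 45]
|BC| ∈ [15, 65]

|CA| ∈ [35, 45]  (≈ [35.0000, 45.0000])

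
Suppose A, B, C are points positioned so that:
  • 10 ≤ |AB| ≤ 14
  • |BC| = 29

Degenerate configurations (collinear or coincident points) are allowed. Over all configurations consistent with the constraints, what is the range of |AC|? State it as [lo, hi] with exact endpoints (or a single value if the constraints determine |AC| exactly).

|AB| ∈ [10, 14]
|BC| ∈ {29}
|AC| ∈ [15, 43]

|AC| ∈ [15, 43]  (≈ [15.0000, 43.0000])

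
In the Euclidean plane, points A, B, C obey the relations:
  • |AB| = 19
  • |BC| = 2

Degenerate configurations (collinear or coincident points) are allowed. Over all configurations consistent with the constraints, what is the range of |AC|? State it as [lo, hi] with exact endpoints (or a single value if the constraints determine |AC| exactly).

|AB| ∈ {19}
|BC| ∈ {2}
|AC| ∈ [17, 21]

|AC| ∈ [17, 21]  (≈ [17.0000, 21.0000])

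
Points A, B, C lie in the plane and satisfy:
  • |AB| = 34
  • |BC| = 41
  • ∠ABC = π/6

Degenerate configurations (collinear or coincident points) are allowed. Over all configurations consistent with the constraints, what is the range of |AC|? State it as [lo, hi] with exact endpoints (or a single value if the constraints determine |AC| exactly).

|AB| ∈ {34}
|BC| ∈ {41}
|AC| ∈ {√(2837 - 1394·√(3))}

|AC| = √(2837 - 1394·√(3))  (≈ 20.5553)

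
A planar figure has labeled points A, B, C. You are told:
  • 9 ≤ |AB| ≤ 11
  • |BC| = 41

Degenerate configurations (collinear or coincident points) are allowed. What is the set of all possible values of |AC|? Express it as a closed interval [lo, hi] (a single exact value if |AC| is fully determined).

|AB| ∈ [9, 11]
|BC| ∈ {41}
|AC| ∈ [30, 52]

|AC| ∈ [30, 52]  (≈ [30.0000, 52.0000])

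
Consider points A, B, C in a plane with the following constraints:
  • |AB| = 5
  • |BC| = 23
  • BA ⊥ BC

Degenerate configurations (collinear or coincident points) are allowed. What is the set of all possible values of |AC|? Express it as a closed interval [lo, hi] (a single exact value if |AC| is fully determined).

|AB| ∈ {5}
|BC| ∈ {23}
|AC| ∈ {√(554)}

|AC| = √(554)  (≈ 23.5372)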